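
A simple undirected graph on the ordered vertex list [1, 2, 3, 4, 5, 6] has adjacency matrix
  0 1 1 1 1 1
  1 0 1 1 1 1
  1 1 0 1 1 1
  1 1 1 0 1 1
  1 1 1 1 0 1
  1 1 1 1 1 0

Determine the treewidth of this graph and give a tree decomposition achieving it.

With just one bag of size 6, the width is 6 − 1 = 5, so tw(G) ≤ 5. For the lower bound, the 6 vertices {1, 2, 3, 4, 5, 6} are pairwise adjacent, and any tree decomposition puts a clique entirely inside one bag — forcing width ≥ 5. Combining the bounds, tw(G) = 5.

Treewidth 5.
Bags: B1 = {1, 2, 3, 4, 5, 6}
Tree: (single bag)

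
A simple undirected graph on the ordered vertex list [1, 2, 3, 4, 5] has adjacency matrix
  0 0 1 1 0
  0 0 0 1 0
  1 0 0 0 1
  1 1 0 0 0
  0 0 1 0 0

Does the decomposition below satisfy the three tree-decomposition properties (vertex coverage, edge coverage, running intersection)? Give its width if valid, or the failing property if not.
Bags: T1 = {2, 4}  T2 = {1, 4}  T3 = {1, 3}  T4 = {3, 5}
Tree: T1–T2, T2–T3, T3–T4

Checking the three conditions: (i) the bags cover all of {1, 2, 3, 4, 5}; (ii) for each edge, some bag contains both endpoints; (iii) the bags containing any fixed vertex form a subtree. All hold, so the decomposition is valid with width 2 − 1 = 1.

Yes; width 1.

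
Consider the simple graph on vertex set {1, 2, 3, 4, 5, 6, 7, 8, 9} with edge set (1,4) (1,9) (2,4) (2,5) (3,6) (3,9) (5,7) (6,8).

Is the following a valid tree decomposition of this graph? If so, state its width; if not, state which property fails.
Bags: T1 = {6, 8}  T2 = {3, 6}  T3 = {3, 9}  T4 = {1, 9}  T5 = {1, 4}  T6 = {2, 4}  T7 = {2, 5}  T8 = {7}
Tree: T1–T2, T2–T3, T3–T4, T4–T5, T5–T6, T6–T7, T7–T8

No — edge (5,7) lies in no bag.

A tree decomposition must satisfy three properties: every vertex lies in some bag; for every edge, both endpoints lie together in some bag; and for every vertex, the bags containing it form a connected subtree. Here edge (5,7) lies in no bag, so the decomposition is invalid.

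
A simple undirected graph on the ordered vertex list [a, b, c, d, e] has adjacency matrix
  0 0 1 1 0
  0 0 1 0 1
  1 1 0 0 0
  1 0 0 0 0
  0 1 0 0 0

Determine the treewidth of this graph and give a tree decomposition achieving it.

The largest bag has 2 vertices, giving width 1; this decomposition certifies tw(G) ≤ 1. G has an edge, so its treewidth is at least 1. Hence tw(G) = 1 exactly.

Treewidth 1.
One optimal decomposition is:
Bags: B1 = {a, d}  B2 = {a, c}  B3 = {b, c}  B4 = {b, e}
Tree: B1–B2, B2–B3, B3–B4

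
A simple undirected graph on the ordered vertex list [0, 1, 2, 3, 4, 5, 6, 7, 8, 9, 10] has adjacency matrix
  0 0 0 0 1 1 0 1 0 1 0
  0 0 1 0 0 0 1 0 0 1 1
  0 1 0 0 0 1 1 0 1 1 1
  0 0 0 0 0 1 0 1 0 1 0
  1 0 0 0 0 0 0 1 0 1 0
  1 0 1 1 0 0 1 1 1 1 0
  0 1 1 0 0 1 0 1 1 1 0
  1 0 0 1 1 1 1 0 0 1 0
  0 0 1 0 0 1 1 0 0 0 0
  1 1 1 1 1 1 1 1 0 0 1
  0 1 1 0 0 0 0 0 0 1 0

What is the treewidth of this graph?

3

A width-3 tree decomposition is:
Bags: B1 = {2, 5, 6, 9}  B2 = {5, 6, 7, 9}  B3 = {0, 5, 7, 9}  B4 = {1, 2, 6, 9}  B5 = {3, 5, 7, 9}  B6 = {0, 4, 7, 9}  B7 = {1, 2, 9, 10}  B8 = {2, 5, 6, 8}
Tree: B1–B2, B2–B3, B1–B4, B2–B5, B3–B6, B4–B7, B1–B8
The largest bag has 4 vertices, giving width 3; this decomposition certifies tw(G) ≤ 3. For the lower bound, the 4 vertices {2, 5, 6, 8} are pairwise adjacent, and any tree decomposition puts a clique entirely inside one bag — forcing width ≥ 3. Combining the bounds, tw(G) = 3.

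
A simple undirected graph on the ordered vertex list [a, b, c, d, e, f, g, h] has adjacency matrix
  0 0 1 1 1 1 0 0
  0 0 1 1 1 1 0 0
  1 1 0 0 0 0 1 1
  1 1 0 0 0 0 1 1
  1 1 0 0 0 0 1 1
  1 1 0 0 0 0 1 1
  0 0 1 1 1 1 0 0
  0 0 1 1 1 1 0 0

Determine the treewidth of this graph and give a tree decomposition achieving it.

The largest bag has 5 vertices, giving width 4; this decomposition certifies tw(G) ≤ 4. For the lower bound: the 5 vertex sets {f,g}, {b,e}, {c,h}, {d}, {a} are disjoint, each induces a connected subgraph, and every pair is joined by at least one edge of G. Contracting each set to a single vertex therefore yields K_{5} as a minor, and since treewidth is minor-monotone, tw(G) ≥ tw(K_{5}) = 4. The upper and lower bounds meet at 4, so that is the treewidth.

Treewidth 4.
One optimal decomposition is:
Bags: B1 = {c, d, e, f, g}  B2 = {b, c, d, e, f}  B3 = {c, d, e, f, h}  B4 = {a, c, d, e, f}
Tree: B1–B2, B2–B3, B3–B4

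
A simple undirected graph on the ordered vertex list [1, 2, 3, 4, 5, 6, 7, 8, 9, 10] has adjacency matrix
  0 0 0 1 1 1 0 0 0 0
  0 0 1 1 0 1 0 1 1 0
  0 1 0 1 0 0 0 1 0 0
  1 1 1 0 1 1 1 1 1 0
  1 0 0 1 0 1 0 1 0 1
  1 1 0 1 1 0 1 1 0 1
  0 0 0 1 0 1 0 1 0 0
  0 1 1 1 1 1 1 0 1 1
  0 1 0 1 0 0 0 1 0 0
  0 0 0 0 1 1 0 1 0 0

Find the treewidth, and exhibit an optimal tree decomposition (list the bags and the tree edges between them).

Treewidth 3.
One optimal decomposition is:
Bags: B1 = {4, 5, 6, 8}  B2 = {1, 4, 5, 6}  B3 = {4, 6, 7, 8}  B4 = {5, 6, 8, 10}  B5 = {2, 4, 6, 8}  B6 = {2, 4, 8, 9}  B7 = {2, 3, 4, 8}
Tree: B1–B2, B1–B3, B1–B4, B3–B5, B5–B6, B6–B7

Each bag holds 4 vertices, so the decomposition has width 3, which upper-bounds the treewidth. For the lower bound, the 4 vertices {5, 6, 8, 10} are pairwise adjacent, and any tree decomposition puts a clique entirely inside one bag — forcing width ≥ 3. The upper and lower bounds meet at 3, so that is the treewidth.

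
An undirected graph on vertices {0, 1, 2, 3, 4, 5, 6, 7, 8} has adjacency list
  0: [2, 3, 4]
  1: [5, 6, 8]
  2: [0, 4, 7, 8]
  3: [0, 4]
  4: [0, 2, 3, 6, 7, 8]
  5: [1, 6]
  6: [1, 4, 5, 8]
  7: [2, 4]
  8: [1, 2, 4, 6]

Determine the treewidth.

2

A width-2 tree decomposition is:
Bags: B1 = {4, 6, 8}  B2 = {2, 4, 8}  B3 = {0, 2, 4}  B4 = {1, 6, 8}  B5 = {1, 5, 6}  B6 = {2, 4, 7}  B7 = {0, 3, 4}
Tree: B1–B2, B2–B3, B1–B4, B4–B5, B3–B6, B3–B7
Each bag holds 3 vertices, so the decomposition has width 2, which upper-bounds the treewidth. On the other hand G contains the 3-clique {1, 6, 8}. A clique must lie in a single bag of any decomposition, so no decomposition can have width below 2. Hence tw(G) = 2 exactly.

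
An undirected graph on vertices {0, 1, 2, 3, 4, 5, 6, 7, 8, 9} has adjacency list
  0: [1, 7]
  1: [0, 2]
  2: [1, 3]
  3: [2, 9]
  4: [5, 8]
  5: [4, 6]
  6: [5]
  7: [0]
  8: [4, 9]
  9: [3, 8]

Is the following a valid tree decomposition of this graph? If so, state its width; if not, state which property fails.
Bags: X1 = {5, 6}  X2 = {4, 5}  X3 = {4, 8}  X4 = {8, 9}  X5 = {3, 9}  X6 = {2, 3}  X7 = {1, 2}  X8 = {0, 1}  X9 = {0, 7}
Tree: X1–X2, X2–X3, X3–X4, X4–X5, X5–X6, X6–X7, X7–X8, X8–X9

Every vertex of G appears in some bag (union = {0, 1, 2, 3, 4, 5, 6, 7, 8, 9}); every edge is covered by a bag; and for each vertex v the set of bags containing v is connected in the bag tree. The decomposition is therefore valid. The largest bag has 2 vertices, so the width is 1.

Yes; width 1.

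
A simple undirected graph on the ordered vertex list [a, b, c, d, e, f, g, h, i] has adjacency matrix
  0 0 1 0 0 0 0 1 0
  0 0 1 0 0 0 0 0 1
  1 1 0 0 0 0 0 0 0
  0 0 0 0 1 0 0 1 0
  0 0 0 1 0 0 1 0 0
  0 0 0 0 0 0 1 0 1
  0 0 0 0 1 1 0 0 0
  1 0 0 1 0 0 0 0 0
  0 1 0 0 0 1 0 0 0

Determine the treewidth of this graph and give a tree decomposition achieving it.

Treewidth 2.
One such decomposition:
Bags: B1 = {a, d, h}  B2 = {a, d, e}  B3 = {a, e, g}  B4 = {a, f, g}  B5 = {a, f, i}  B6 = {a, b, i}  B7 = {a, b, c}
Tree: B1–B2, B2–B3, B3–B4, B4–B5, B5–B6, B6–B7

The largest bag has 3 vertices, giving width 2; this decomposition certifies tw(G) ≤ 2. Since a–h–d–e–g–f–i–b–c–a is a cycle in G, G is not acyclic. Forests are exactly the graphs of treewidth ≤ 1, so tw(G) ≥ 2. Hence tw(G) = 2 exactly.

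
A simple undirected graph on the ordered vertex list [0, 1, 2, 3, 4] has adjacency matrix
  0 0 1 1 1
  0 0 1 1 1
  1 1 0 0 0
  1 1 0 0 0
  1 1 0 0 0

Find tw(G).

A width-2 tree decomposition is:
Bags: B1 = {0, 1, 3}  B2 = {0, 1, 2}  B3 = {0, 1, 4}
Tree: B1–B2, B2–B3
The largest bag has 3 vertices, giving width 2; this decomposition certifies tw(G) ≤ 2. Since 3–0–2–1–3 is a cycle in G, G is not acyclic. Forests are exactly the graphs of treewidth ≤ 1, so tw(G) ≥ 2. The upper and lower bounds meet at 2, so that is the treewidth.

2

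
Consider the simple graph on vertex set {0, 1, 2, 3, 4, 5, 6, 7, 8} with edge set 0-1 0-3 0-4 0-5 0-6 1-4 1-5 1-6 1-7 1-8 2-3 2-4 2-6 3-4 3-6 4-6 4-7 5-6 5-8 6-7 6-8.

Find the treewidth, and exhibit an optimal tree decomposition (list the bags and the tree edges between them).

Treewidth 3.
One such decomposition:
Bags: B1 = {0, 3, 4, 6}  B2 = {0, 1, 4, 6}  B3 = {0, 1, 5, 6}  B4 = {1, 4, 6, 7}  B5 = {2, 3, 4, 6}  B6 = {1, 5, 6, 8}
Tree: B1–B2, B2–B3, B2–B4, B1–B5, B3–B6

Each bag holds 4 vertices, so the decomposition has width 3, which upper-bounds the treewidth. On the other hand G contains the 4-clique {0, 1, 4, 6}. A clique must lie in a single bag of any decomposition, so no decomposition can have width below 3. Hence tw(G) = 3 exactly.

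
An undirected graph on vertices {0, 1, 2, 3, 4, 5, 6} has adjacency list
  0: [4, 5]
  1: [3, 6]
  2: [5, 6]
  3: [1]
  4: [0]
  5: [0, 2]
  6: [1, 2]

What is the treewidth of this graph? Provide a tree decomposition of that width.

Each bag holds 2 vertices, so the decomposition has width 1, which upper-bounds the treewidth. G has an edge, so its treewidth is at least 1. Therefore the treewidth is 1.

Treewidth 1.
Bags: B1 = {1, 3}  B2 = {1, 6}  B3 = {2, 6}  B4 = {2, 5}  B5 = {0, 5}  B6 = {0, 4}
Tree: B1–B2, B2–B3, B3–B4, B4–B5, B5–B6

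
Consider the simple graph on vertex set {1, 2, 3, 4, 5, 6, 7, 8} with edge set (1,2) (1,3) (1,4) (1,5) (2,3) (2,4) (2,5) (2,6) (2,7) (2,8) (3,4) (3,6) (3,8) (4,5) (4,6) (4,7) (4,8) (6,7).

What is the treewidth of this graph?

A width-3 tree decomposition is:
Bags: B1 = {1, 2, 3, 4}  B2 = {1, 2, 4, 5}  B3 = {2, 3, 4, 6}  B4 = {2, 4, 6, 7}  B5 = {2, 3, 4, 8}
Tree: B1–B2, B1–B3, B3–B4, B1–B5
Each bag holds 4 vertices, so the decomposition has width 3, which upper-bounds the treewidth. For the lower bound, the 4 vertices {2, 3, 4, 8} are pairwise adjacent, and any tree decomposition puts a clique entirely inside one bag — forcing width ≥ 3. Hence tw(G) = 3 exactly.

3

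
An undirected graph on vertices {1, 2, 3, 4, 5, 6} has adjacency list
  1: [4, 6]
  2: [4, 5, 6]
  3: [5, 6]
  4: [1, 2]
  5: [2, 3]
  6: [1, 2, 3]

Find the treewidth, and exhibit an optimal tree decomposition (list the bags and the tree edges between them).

The largest bag has 3 vertices, giving width 2; this decomposition certifies tw(G) ≤ 2. Since 1–4–2–6–1 is a cycle in G, G is not acyclic. Forests are exactly the graphs of treewidth ≤ 1, so tw(G) ≥ 2. The upper and lower bounds meet at 2, so that is the treewidth.

Treewidth 2.
Bags: B1 = {1, 4, 6}  B2 = {2, 4, 6}  B3 = {2, 3, 6}  B4 = {2, 3, 5}
Tree: B1–B2, B2–B3, B3–B4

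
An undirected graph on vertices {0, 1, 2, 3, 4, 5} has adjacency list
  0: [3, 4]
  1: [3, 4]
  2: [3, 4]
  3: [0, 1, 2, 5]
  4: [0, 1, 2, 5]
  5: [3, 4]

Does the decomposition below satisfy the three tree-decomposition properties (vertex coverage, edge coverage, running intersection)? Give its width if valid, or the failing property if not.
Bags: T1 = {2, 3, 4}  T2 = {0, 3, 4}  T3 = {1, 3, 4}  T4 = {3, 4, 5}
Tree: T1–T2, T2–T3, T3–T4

Yes; width 2.

Checking the three conditions: (i) the bags cover all of {0, 1, 2, 3, 4, 5}; (ii) for each edge, some bag contains both endpoints; (iii) the bags containing any fixed vertex form a subtree. All hold, so the decomposition is valid with width 3 − 1 = 2.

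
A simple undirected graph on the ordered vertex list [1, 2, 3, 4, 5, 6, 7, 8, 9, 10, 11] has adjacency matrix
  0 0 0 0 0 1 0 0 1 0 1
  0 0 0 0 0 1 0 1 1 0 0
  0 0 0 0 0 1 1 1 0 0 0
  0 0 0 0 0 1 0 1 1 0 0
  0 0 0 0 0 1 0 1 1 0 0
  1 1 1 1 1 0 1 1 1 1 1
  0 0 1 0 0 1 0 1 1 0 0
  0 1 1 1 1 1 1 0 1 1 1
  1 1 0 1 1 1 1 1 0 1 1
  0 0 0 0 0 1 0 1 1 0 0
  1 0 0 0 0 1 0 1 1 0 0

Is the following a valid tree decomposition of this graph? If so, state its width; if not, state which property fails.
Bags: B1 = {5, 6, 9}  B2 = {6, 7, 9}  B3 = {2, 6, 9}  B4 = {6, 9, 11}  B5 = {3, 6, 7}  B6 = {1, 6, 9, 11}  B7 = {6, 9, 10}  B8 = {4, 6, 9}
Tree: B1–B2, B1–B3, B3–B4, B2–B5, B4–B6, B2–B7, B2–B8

A tree decomposition must satisfy three properties: every vertex lies in some bag; for every edge, both endpoints lie together in some bag; and for every vertex, the bags containing it form a connected subtree. Here vertex 8 appears in no bag, so the decomposition is invalid.

No — vertex 8 appears in no bag.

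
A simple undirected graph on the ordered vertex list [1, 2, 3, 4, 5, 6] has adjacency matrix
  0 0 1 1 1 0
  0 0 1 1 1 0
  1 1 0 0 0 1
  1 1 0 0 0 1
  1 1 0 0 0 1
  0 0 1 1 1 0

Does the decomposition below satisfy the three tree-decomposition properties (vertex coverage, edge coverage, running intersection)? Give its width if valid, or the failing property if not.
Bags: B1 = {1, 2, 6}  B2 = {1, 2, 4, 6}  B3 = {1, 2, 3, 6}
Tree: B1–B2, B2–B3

No — vertex 5 appears in no bag.

A tree decomposition must satisfy three properties: every vertex lies in some bag; for every edge, both endpoints lie together in some bag; and for every vertex, the bags containing it form a connected subtree. Here vertex 5 appears in no bag, so the decomposition is invalid.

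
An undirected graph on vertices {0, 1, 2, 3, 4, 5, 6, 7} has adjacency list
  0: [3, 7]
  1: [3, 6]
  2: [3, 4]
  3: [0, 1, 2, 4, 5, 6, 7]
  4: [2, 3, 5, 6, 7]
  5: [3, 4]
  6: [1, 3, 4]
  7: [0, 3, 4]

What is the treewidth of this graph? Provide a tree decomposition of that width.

Each bag holds 3 vertices, so the decomposition has width 2, which upper-bounds the treewidth. Conversely, {0, 3, 7} is a clique of size 3, and the vertices of any clique must share a bag in every tree decomposition; so some bag has ≥ 3 vertices and tw(G) ≥ 2. Hence tw(G) = 2 exactly.

Treewidth 2.
One optimal decomposition is:
Bags: B1 = {3, 4, 6}  B2 = {1, 3, 6}  B3 = {3, 4, 7}  B4 = {0, 3, 7}  B5 = {2, 3, 4}  B6 = {3, 4, 5}
Tree: B1–B2, B1–B3, B3–B4, B3–B5, B3–B6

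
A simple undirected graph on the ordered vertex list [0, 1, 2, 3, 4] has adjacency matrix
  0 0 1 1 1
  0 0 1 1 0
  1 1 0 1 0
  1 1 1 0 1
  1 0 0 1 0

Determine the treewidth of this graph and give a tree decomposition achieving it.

Each bag holds 3 vertices, so the decomposition has width 2, which upper-bounds the treewidth. On the other hand G contains the 3-clique {0, 2, 3}. A clique must lie in a single bag of any decomposition, so no decomposition can have width below 2. Combining the bounds, tw(G) = 2.

Treewidth 2.
Bags: B1 = {0, 3, 4}  B2 = {0, 2, 3}  B3 = {1, 2, 3}
Tree: B1–B2, B2–B3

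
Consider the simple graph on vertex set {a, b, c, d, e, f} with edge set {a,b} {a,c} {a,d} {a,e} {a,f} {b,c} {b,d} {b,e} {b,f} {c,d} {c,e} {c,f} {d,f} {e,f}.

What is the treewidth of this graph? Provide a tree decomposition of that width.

Treewidth 4.
Bags: B1 = {a, b, c, d, f}  B2 = {a, b, c, e, f}
Tree: B1–B2

The largest bag has 5 vertices, giving width 4; this decomposition certifies tw(G) ≤ 4. For the lower bound, the 5 vertices {a, b, c, d, f} are pairwise adjacent, and any tree decomposition puts a clique entirely inside one bag — forcing width ≥ 4. The upper and lower bounds meet at 4, so that is the treewidth.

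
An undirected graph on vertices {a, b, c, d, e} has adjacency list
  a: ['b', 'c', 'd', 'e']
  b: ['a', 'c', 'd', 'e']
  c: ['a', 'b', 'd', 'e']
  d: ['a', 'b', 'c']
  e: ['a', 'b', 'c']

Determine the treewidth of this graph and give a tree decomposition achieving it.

Treewidth 3.
One such decomposition:
Bags: B1 = {a, b, c, e}  B2 = {a, b, c, d}
Tree: B1–B2

The largest bag has 4 vertices, giving width 3; this decomposition certifies tw(G) ≤ 3. On the other hand G contains the 4-clique {a, b, c, d}. A clique must lie in a single bag of any decomposition, so no decomposition can have width below 3. Combining the bounds, tw(G) = 3.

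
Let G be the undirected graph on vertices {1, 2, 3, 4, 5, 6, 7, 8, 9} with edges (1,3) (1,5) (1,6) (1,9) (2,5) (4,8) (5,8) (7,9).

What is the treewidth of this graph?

A width-1 tree decomposition is:
Bags: B1 = {5, 8}  B2 = {4, 8}  B3 = {1, 5}  B4 = {1, 9}  B5 = {1, 6}  B6 = {2, 5}  B7 = {7, 9}  B8 = {1, 3}
Tree: B1–B2, B1–B3, B3–B4, B4–B5, B3–B6, B4–B7, B4–B8
Each bag holds 2 vertices, so the decomposition has width 1, which upper-bounds the treewidth. G has an edge, so its treewidth is at least 1. The upper and lower bounds meet at 1, so that is the treewidth.

1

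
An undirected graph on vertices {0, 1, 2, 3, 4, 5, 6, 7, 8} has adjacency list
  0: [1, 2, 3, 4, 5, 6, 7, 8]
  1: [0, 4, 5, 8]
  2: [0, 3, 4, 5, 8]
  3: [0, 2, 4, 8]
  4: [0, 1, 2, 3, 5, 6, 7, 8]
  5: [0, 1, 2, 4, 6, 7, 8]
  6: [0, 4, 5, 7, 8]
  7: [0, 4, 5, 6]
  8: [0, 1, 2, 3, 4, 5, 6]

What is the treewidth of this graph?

A width-4 tree decomposition is:
Bags: B1 = {0, 1, 4, 5, 8}  B2 = {0, 2, 4, 5, 8}  B3 = {0, 4, 5, 6, 8}  B4 = {0, 2, 3, 4, 8}  B5 = {0, 4, 5, 6, 7}
Tree: B1–B2, B2–B3, B2–B4, B3–B5
Each bag holds 5 vertices, so the decomposition has width 4, which upper-bounds the treewidth. On the other hand G contains the 5-clique {0, 2, 3, 4, 8}. A clique must lie in a single bag of any decomposition, so no decomposition can have width below 4. Combining the bounds, tw(G) = 4.

4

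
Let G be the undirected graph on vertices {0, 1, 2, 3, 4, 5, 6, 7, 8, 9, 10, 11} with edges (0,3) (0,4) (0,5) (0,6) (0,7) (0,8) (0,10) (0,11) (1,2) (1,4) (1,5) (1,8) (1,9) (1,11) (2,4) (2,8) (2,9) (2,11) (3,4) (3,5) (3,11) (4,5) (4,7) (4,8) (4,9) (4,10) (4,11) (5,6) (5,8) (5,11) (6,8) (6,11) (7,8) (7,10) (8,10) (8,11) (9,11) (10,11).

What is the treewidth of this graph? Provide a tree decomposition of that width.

The largest bag has 5 vertices, giving width 4; this decomposition certifies tw(G) ≤ 4. For the lower bound, the 5 vertices {0, 4, 8, 10, 11} are pairwise adjacent, and any tree decomposition puts a clique entirely inside one bag — forcing width ≥ 4. Combining the bounds, tw(G) = 4.

Treewidth 4.
Bags: B1 = {0, 4, 5, 8, 11}  B2 = {1, 4, 5, 8, 11}  B3 = {0, 4, 8, 10, 11}  B4 = {0, 5, 6, 8, 11}  B5 = {1, 2, 4, 8, 11}  B6 = {0, 4, 7, 8, 10}  B7 = {0, 3, 4, 5, 11}  B8 = {1, 2, 4, 9, 11}
Tree: B1–B2, B1–B3, B1–B4, B2–B5, B3–B6, B1–B7, B5–B8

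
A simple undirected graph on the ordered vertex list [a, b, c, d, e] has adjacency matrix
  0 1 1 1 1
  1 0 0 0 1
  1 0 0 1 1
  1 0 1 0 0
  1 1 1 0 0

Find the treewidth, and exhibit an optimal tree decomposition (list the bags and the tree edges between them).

The largest bag has 3 vertices, giving width 2; this decomposition certifies tw(G) ≤ 2. Conversely, {a, c, d} is a clique of size 3, and the vertices of any clique must share a bag in every tree decomposition; so some bag has ≥ 3 vertices and tw(G) ≥ 2. Combining the bounds, tw(G) = 2.

Treewidth 2.
Bags: B1 = {a, c, d}  B2 = {a, c, e}  B3 = {a, b, e}
Tree: B1–B2, B2–B3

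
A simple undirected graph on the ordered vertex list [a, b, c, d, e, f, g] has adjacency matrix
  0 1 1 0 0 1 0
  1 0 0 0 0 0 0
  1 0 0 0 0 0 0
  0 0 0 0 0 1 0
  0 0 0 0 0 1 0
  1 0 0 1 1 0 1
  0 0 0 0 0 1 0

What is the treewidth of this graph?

A width-1 tree decomposition is:
Bags: B1 = {a, f}  B2 = {a, c}  B3 = {f, g}  B4 = {e, f}  B5 = {a, b}  B6 = {d, f}
Tree: B1–B2, B1–B3, B1–B4, B1–B5, B3–B6
The largest bag has 2 vertices, giving width 1; this decomposition certifies tw(G) ≤ 1. Any graph with an edge has treewidth ≥ 1, and G has the edge a–f. Hence tw(G) = 1 exactly.

1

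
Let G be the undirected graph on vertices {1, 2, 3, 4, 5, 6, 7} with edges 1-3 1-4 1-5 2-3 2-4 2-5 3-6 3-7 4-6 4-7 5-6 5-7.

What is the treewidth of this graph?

3

A width-3 tree decomposition is:
Bags: B1 = {3, 4, 5, 7}  B2 = {1, 3, 4, 5}  B3 = {2, 3, 4, 5}  B4 = {3, 4, 5, 6}
Tree: B1–B2, B2–B3, B3–B4
Each bag holds 4 vertices, so the decomposition has width 3, which upper-bounds the treewidth. For the lower bound: the 4 vertex sets {4,7}, {1,5}, {3}, {2} are disjoint, each induces a connected subgraph, and every pair is joined by at least one edge of G. Contracting each set to a single vertex therefore yields K_{4} as a minor, and since treewidth is minor-monotone, tw(G) ≥ tw(K_{4}) = 3. Combining the bounds, tw(G) = 3.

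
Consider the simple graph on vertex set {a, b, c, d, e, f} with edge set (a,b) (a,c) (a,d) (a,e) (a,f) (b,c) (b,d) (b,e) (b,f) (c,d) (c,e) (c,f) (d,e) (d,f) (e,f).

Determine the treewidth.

A width-5 tree decomposition is:
Bags: B1 = {a, b, c, d, e, f}
Tree: (single bag)
A single bag containing all 6 vertices is trivially a valid decomposition of width 5. Conversely, {a, b, c, d, e, f} is a clique of size 6, and the vertices of any clique must share a bag in every tree decomposition; so some bag has ≥ 6 vertices and tw(G) ≥ 5. Hence tw(G) = 5 exactly.

5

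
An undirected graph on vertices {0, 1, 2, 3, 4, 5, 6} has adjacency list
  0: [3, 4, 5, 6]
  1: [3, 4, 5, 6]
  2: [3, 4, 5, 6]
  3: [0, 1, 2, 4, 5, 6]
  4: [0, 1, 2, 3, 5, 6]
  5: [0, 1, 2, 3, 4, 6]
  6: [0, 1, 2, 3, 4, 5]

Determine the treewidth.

4

A width-4 tree decomposition is:
Bags: B1 = {0, 3, 4, 5, 6}  B2 = {1, 3, 4, 5, 6}  B3 = {2, 3, 4, 5, 6}
Tree: B1–B2, B2–B3
Each bag holds 5 vertices, so the decomposition has width 4, which upper-bounds the treewidth. On the other hand G contains the 5-clique {0, 3, 4, 5, 6}. A clique must lie in a single bag of any decomposition, so no decomposition can have width below 4. Hence tw(G) = 4 exactly.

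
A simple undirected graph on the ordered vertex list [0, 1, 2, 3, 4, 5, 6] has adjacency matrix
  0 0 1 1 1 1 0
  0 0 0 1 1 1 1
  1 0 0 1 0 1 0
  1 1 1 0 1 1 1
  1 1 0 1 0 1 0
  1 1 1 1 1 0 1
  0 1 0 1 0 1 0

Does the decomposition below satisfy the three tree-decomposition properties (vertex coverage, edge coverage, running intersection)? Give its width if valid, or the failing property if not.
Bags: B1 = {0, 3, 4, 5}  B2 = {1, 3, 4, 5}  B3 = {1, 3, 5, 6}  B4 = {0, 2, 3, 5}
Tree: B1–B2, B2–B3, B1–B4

Yes; width 3.

Vertex coverage: the bags together contain {0, 1, 2, 3, 4, 5, 6}, the full vertex set. Edge coverage: each edge of G has both endpoints in at least one bag. Running intersection: for every vertex, the bags containing it form a connected subtree. All three properties hold, so this is a valid tree decomposition of width max|bag| − 1 = 3, and hence tw(G) ≤ 3.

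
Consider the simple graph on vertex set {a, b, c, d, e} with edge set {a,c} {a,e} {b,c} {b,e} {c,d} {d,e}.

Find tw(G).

2

A width-2 tree decomposition is:
Bags: B1 = {b, c, e}  B2 = {c, d, e}  B3 = {a, c, e}
Tree: B1–B2, B2–B3
Every bag has size at most 3, so the width is 3 − 1 = 2 and tw(G) ≤ 2. The edges c–b–e–d–c form a cycle, so G is not a tree and its treewidth is at least 2. Hence tw(G) = 2 exactly.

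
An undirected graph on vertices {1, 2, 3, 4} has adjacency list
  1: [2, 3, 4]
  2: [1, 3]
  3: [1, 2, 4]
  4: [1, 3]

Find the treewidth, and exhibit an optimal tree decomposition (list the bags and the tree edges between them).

Treewidth 2.
Bags: B1 = {1, 3, 4}  B2 = {1, 2, 3}
Tree: B1–B2

Each bag holds 3 vertices, so the decomposition has width 2, which upper-bounds the treewidth. Conversely, {1, 2, 3} is a clique of size 3, and the vertices of any clique must share a bag in every tree decomposition; so some bag has ≥ 3 vertices and tw(G) ≥ 2. Combining the bounds, tw(G) = 2.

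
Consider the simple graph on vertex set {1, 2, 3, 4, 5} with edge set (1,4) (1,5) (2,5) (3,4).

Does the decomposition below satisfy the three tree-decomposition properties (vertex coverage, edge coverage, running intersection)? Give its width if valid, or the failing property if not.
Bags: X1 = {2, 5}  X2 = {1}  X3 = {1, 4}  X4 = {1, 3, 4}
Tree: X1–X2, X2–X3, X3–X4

No — edge (5,1) lies in no bag.

A tree decomposition must satisfy three properties: every vertex lies in some bag; for every edge, both endpoints lie together in some bag; and for every vertex, the bags containing it form a connected subtree. Here edge (5,1) lies in no bag, so the decomposition is invalid.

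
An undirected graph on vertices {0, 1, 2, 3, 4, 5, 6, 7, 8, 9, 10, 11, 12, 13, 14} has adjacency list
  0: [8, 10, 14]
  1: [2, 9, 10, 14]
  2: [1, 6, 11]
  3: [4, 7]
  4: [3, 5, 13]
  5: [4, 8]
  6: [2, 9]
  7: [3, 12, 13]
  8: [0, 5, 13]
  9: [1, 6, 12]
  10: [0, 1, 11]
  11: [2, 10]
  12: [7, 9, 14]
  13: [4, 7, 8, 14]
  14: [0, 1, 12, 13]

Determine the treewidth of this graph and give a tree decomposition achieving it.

The largest bag has 4 vertices, giving width 3; this decomposition certifies tw(G) ≤ 3. For the lower bound: the 4 vertex sets {2,6,11}, {10}, {1}, {0,9,12,14} are disjoint, each induces a connected subgraph, and every pair is joined by at least one edge of G. Contracting each set to a single vertex therefore yields K_{4} as a minor, and since treewidth is minor-monotone, tw(G) ≥ tw(K_{4}) = 3. Combining the bounds, tw(G) = 3.

Treewidth 3.
Bags: B1 = {2, 6, 10, 11}  B2 = {1, 2, 6, 10}  B3 = {1, 6, 9, 10}  B4 = {0, 1, 9, 10}  B5 = {0, 1, 9, 14}  B6 = {0, 9, 12, 14}  B7 = {0, 8, 12, 14}  B8 = {8, 12, 13, 14}  B9 = {7, 8, 12, 13}  B10 = {5, 7, 8, 13}  B11 = {4, 5, 7, 13}  B12 = {3, 4, 5, 7}
Tree: B1–B2, B2–B3, B3–B4, B4–B5, B5–B6, B6–B7, B7–B8, B8–B9, B9–B10, B10–B11, B11–B12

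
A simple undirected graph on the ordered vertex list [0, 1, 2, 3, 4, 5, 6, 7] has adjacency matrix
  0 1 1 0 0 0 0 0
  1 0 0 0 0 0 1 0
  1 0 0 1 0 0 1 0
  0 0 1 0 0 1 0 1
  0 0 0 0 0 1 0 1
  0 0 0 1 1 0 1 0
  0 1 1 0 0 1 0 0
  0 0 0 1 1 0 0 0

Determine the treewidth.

2

A width-2 tree decomposition is:
Bags: B1 = {4, 5, 7}  B2 = {3, 5, 7}  B3 = {3, 5, 6}  B4 = {2, 3, 6}  B5 = {1, 2, 6}  B6 = {0, 1, 2}
Tree: B1–B2, B2–B3, B3–B4, B4–B5, B5–B6
Every bag has size at most 3, so the width is 3 − 1 = 2 and tw(G) ≤ 2. For the lower bound, G contains the cycle 4–7–3–5–4, so G is not a forest; only forests have treewidth ≤ 1, hence tw(G) ≥ 2. Hence tw(G) = 2 exactly.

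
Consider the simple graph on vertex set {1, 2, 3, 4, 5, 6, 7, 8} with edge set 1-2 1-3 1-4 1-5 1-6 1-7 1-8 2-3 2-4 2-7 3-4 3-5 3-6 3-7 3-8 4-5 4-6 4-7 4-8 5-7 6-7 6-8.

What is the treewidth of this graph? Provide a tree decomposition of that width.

Treewidth 4.
One optimal decomposition is:
Bags: B1 = {1, 3, 4, 6, 7}  B2 = {1, 2, 3, 4, 7}  B3 = {1, 3, 4, 6, 8}  B4 = {1, 3, 4, 5, 7}
Tree: B1–B2, B1–B3, B1–B4

The largest bag has 5 vertices, giving width 4; this decomposition certifies tw(G) ≤ 4. Conversely, {1, 3, 4, 6, 8} is a clique of size 5, and the vertices of any clique must share a bag in every tree decomposition; so some bag has ≥ 5 vertices and tw(G) ≥ 4. Combining the bounds, tw(G) = 4.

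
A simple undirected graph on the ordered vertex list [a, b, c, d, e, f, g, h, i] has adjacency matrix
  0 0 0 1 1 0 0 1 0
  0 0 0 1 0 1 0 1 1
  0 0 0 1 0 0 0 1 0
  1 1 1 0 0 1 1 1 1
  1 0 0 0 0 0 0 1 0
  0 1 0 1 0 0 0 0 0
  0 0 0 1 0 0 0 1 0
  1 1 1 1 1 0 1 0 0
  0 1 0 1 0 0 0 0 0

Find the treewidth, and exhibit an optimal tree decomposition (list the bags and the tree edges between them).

Treewidth 2.
One such decomposition:
Bags: B1 = {c, d, h}  B2 = {b, d, h}  B3 = {b, d, i}  B4 = {a, d, h}  B5 = {b, d, f}  B6 = {d, g, h}  B7 = {a, e, h}
Tree: B1–B2, B2–B3, B1–B4, B3–B5, B1–B6, B4–B7

Each bag holds 3 vertices, so the decomposition has width 2, which upper-bounds the treewidth. Conversely, {d, g, h} is a clique of size 3, and the vertices of any clique must share a bag in every tree decomposition; so some bag has ≥ 3 vertices and tw(G) ≥ 2. Combining the bounds, tw(G) = 2.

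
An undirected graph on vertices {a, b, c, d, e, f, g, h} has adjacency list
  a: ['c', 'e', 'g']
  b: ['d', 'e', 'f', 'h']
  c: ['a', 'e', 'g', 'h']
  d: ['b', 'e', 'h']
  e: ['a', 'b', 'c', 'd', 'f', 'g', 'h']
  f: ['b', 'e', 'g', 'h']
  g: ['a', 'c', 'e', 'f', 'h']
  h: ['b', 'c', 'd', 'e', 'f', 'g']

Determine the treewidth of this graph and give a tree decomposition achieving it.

Every bag has size at most 4, so the width is 4 − 1 = 3 and tw(G) ≤ 3. For the lower bound, the 4 vertices {b, d, e, h} are pairwise adjacent, and any tree decomposition puts a clique entirely inside one bag — forcing width ≥ 3. Therefore the treewidth is 3.

Treewidth 3.
One such decomposition:
Bags: B1 = {b, e, f, h}  B2 = {b, d, e, h}  B3 = {e, f, g, h}  B4 = {c, e, g, h}  B5 = {a, c, e, g}
Tree: B1–B2, B1–B3, B3–B4, B4–B5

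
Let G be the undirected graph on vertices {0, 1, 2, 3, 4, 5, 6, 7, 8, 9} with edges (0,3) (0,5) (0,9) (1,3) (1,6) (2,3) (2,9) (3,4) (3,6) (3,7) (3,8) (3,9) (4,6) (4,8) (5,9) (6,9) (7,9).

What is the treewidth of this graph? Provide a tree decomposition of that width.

Treewidth 2.
One optimal decomposition is:
Bags: B1 = {3, 4, 6}  B2 = {3, 6, 9}  B3 = {3, 7, 9}  B4 = {0, 3, 9}  B5 = {0, 5, 9}  B6 = {2, 3, 9}  B7 = {3, 4, 8}  B8 = {1, 3, 6}
Tree: B1–B2, B2–B3, B3–B4, B4–B5, B2–B6, B1–B7, B2–B8

The largest bag has 3 vertices, giving width 2; this decomposition certifies tw(G) ≤ 2. Conversely, {3, 4, 8} is a clique of size 3, and the vertices of any clique must share a bag in every tree decomposition; so some bag has ≥ 3 vertices and tw(G) ≥ 2. Hence tw(G) = 2 exactly.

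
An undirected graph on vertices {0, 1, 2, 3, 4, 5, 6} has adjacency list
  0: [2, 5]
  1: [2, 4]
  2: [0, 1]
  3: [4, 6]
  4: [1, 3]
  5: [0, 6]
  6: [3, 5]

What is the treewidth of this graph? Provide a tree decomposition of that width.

Treewidth 2.
One such decomposition:
Bags: B1 = {0, 5, 6}  B2 = {0, 2, 6}  B3 = {1, 2, 6}  B4 = {1, 4, 6}  B5 = {3, 4, 6}
Tree: B1–B2, B2–B3, B3–B4, B4–B5

Every bag has size at most 3, so the width is 3 − 1 = 2 and tw(G) ≤ 2. The edges 6–5–0–2–1–4–3–6 form a cycle, so G is not a tree and its treewidth is at least 2. Therefore the treewidth is 2.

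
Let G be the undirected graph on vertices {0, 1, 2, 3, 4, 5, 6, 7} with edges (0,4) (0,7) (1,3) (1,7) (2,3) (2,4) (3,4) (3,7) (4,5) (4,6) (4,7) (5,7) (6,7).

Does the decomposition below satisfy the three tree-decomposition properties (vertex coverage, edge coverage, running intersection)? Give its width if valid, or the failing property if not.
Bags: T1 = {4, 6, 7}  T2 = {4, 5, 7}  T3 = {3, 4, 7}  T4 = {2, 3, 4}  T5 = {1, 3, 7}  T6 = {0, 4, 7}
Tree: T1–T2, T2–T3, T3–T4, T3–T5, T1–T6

Yes; width 2.

Vertex coverage: the bags together contain {0, 1, 2, 3, 4, 5, 6, 7}, the full vertex set. Edge coverage: each edge of G has both endpoints in at least one bag. Running intersection: for every vertex, the bags containing it form a connected subtree. All three properties hold, so this is a valid tree decomposition of width max|bag| − 1 = 2, and hence tw(G) ≤ 2.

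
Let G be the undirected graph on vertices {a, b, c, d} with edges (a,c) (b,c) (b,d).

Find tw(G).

A width-1 tree decomposition is:
Bags: B1 = {b, c}  B2 = {b, d}  B3 = {a, c}
Tree: B1–B2, B1–B3
Each bag holds 2 vertices, so the decomposition has width 1, which upper-bounds the treewidth. Since G has at least one edge (e.g. b–c), it is not an edgeless graph, so tw(G) ≥ 1. Hence tw(G) = 1 exactly.

1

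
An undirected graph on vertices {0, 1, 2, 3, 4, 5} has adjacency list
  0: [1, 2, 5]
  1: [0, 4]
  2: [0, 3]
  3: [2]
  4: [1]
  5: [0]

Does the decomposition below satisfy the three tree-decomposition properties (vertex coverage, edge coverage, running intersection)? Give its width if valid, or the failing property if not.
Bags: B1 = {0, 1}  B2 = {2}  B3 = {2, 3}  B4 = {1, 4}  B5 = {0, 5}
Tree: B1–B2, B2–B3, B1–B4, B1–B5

No — edge (0,2) lies in no bag.

A tree decomposition must satisfy three properties: every vertex lies in some bag; for every edge, both endpoints lie together in some bag; and for every vertex, the bags containing it form a connected subtree. Here edge (0,2) lies in no bag, so the decomposition is invalid.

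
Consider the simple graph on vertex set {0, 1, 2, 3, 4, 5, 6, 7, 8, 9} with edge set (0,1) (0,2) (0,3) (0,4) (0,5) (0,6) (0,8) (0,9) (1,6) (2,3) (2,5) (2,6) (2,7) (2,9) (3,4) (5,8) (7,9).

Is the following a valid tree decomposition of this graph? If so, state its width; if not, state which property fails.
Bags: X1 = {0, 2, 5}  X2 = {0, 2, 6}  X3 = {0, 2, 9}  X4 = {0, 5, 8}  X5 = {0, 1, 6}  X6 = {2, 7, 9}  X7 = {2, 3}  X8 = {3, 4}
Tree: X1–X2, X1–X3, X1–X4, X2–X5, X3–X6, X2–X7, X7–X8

A tree decomposition must satisfy three properties: every vertex lies in some bag; for every edge, both endpoints lie together in some bag; and for every vertex, the bags containing it form a connected subtree. Here edge (0,3) lies in no bag, so the decomposition is invalid.

No — edge (0,3) lies in no bag.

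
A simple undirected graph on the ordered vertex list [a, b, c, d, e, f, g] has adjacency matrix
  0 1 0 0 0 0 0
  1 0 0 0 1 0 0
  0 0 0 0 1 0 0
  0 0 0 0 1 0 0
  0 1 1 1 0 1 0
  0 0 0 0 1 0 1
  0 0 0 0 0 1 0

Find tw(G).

1

A width-1 tree decomposition is:
Bags: B1 = {d, e}  B2 = {e, f}  B3 = {f, g}  B4 = {c, e}  B5 = {b, e}  B6 = {a, b}
Tree: B1–B2, B2–B3, B1–B4, B4–B5, B5–B6
The largest bag has 2 vertices, giving width 1; this decomposition certifies tw(G) ≤ 1. Any graph with an edge has treewidth ≥ 1, and G has the edge d–e. Hence tw(G) = 1 exactly.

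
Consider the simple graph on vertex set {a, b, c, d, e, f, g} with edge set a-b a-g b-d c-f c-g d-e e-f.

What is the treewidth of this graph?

A width-2 tree decomposition is:
Bags: B1 = {a, b, d}  B2 = {a, d, e}  B3 = {a, e, f}  B4 = {a, c, f}  B5 = {a, c, g}
Tree: B1–B2, B2–B3, B3–B4, B4–B5
Every bag has size at most 3, so the width is 3 − 1 = 2 and tw(G) ≤ 2. The edges a–b–d–e–f–c–g–a form a cycle, so G is not a tree and its treewidth is at least 2. Hence tw(G) = 2 exactly.

2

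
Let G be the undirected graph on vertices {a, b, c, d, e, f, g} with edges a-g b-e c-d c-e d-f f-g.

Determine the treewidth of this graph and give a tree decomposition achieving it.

The largest bag has 2 vertices, giving width 1; this decomposition certifies tw(G) ≤ 1. Since G has at least one edge (e.g. a–g), it is not an edgeless graph, so tw(G) ≥ 1. Combining the bounds, tw(G) = 1.

Treewidth 1.
Bags: B1 = {a, g}  B2 = {f, g}  B3 = {d, f}  B4 = {c, d}  B5 = {c, e}  B6 = {b, e}
Tree: B1–B2, B2–B3, B3–B4, B4–B5, B5–B6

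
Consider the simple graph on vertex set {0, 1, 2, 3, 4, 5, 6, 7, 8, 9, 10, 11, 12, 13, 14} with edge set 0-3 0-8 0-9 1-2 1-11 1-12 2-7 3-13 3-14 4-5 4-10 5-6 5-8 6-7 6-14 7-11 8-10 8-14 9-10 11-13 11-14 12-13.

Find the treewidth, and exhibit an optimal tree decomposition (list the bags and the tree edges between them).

Treewidth 3.
One such decomposition:
Bags: B1 = {0, 4, 9, 10}  B2 = {0, 4, 8, 10}  B3 = {0, 4, 5, 8}  B4 = {0, 3, 5, 8}  B5 = {3, 5, 8, 14}  B6 = {3, 5, 6, 14}  B7 = {3, 6, 13, 14}  B8 = {6, 11, 13, 14}  B9 = {6, 7, 11, 13}  B10 = {7, 11, 12, 13}  B11 = {1, 7, 11, 12}  B12 = {1, 2, 7, 12}
Tree: B1–B2, B2–B3, B3–B4, B4–B5, B5–B6, B6–B7, B7–B8, B8–B9, B9–B10, B10–B11, B11–B12

The largest bag has 4 vertices, giving width 3; this decomposition certifies tw(G) ≤ 3. For the lower bound: the 4 vertex sets {4,9,10}, {0}, {8}, {3,5,6,14} are disjoint, each induces a connected subgraph, and every pair is joined by at least one edge of G. Contracting each set to a single vertex therefore yields K_{4} as a minor, and since treewidth is minor-monotone, tw(G) ≥ tw(K_{4}) = 3. Combining the bounds, tw(G) = 3.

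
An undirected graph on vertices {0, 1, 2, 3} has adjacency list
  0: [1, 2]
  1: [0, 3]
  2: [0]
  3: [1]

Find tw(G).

1

A width-1 tree decomposition is:
Bags: B1 = {0, 2}  B2 = {0, 1}  B3 = {1, 3}
Tree: B1–B2, B2–B3
Every bag has size at most 2, so the width is 2 − 1 = 1 and tw(G) ≤ 1. Any graph with an edge has treewidth ≥ 1, and G has the edge 2–0. The upper and lower bounds meet at 1, so that is the treewidth.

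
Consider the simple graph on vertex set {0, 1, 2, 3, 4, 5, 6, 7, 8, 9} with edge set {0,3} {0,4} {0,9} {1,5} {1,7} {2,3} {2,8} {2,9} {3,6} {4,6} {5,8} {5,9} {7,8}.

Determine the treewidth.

2

A width-2 tree decomposition is:
Bags: B1 = {0, 4, 6}  B2 = {0, 3, 6}  B3 = {0, 3, 9}  B4 = {2, 3, 9}  B5 = {2, 5, 9}  B6 = {2, 5, 8}  B7 = {1, 5, 8}  B8 = {1, 7, 8}
Tree: B1–B2, B2–B3, B3–B4, B4–B5, B5–B6, B6–B7, B7–B8
The largest bag has 3 vertices, giving width 2; this decomposition certifies tw(G) ≤ 2. The edges 4–6–3–0–4 form a cycle, so G is not a tree and its treewidth is at least 2. Combining the bounds, tw(G) = 2.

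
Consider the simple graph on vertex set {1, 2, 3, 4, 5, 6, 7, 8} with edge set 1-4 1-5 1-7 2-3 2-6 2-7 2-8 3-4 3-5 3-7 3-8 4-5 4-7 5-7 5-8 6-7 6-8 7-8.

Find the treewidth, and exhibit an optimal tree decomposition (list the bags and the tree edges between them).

Treewidth 3.
One such decomposition:
Bags: B1 = {2, 3, 7, 8}  B2 = {3, 5, 7, 8}  B3 = {3, 4, 5, 7}  B4 = {1, 4, 5, 7}  B5 = {2, 6, 7, 8}
Tree: B1–B2, B2–B3, B3–B4, B1–B5

The largest bag has 4 vertices, giving width 3; this decomposition certifies tw(G) ≤ 3. On the other hand G contains the 4-clique {1, 4, 5, 7}. A clique must lie in a single bag of any decomposition, so no decomposition can have width below 3. The upper and lower bounds meet at 3, so that is the treewidth.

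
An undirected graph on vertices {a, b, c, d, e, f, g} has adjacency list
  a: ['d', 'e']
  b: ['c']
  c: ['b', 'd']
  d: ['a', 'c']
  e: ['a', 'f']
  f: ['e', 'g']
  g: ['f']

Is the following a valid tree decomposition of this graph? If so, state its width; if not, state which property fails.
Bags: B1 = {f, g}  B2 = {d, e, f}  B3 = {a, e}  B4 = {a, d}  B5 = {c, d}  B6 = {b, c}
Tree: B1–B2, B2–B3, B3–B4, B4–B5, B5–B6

No — bags containing vertex d are not connected in the tree.

A tree decomposition must satisfy three properties: every vertex lies in some bag; for every edge, both endpoints lie together in some bag; and for every vertex, the bags containing it form a connected subtree. Here bags containing vertex d are not connected in the tree, so the decomposition is invalid.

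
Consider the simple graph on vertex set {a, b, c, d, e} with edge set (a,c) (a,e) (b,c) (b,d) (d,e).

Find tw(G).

2

A width-2 tree decomposition is:
Bags: B1 = {a, b, c}  B2 = {a, b, e}  B3 = {b, d, e}
Tree: B1–B2, B2–B3
The largest bag has 3 vertices, giving width 2; this decomposition certifies tw(G) ≤ 2. The edges b–c–a–e–d–b form a cycle, so G is not a tree and its treewidth is at least 2. Combining the bounds, tw(G) = 2.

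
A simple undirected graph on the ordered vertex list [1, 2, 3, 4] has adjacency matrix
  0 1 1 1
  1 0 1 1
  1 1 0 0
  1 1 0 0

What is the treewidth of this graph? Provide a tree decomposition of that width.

Treewidth 2.
One such decomposition:
Bags: B1 = {1, 2, 4}  B2 = {1, 2, 3}
Tree: B1–B2

Each bag holds 3 vertices, so the decomposition has width 2, which upper-bounds the treewidth. On the other hand G contains the 3-clique {1, 2, 3}. A clique must lie in a single bag of any decomposition, so no decomposition can have width below 2. The upper and lower bounds meet at 2, so that is the treewidth.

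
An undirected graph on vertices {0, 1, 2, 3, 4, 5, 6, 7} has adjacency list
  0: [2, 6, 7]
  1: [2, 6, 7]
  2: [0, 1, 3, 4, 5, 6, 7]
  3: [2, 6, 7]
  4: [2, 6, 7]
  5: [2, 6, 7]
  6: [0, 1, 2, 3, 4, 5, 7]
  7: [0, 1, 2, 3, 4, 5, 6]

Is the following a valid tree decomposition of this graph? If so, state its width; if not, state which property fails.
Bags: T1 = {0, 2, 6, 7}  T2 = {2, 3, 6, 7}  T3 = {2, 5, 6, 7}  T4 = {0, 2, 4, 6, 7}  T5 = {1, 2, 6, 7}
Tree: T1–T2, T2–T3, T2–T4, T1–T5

No — bags containing vertex 0 are not connected in the tree.

A tree decomposition must satisfy three properties: every vertex lies in some bag; for every edge, both endpoints lie together in some bag; and for every vertex, the bags containing it form a connected subtree. Here bags containing vertex 0 are not connected in the tree, so the decomposition is invalid.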